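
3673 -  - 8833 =12506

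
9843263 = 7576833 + 2266430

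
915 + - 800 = 115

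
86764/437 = 86764/437 = 198.54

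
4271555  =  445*9599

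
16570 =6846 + 9724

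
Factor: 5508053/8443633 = 11^(  -  1 )*1597^1*3449^1 * 767603^( - 1) 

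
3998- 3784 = 214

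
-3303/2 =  - 3303/2  =  - 1651.50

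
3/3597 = 1/1199 = 0.00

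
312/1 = 312   =  312.00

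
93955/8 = 93955/8 = 11744.38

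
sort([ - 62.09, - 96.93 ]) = [ - 96.93,-62.09 ] 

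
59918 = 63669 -3751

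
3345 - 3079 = 266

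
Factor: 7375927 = 13^1*211^1*2689^1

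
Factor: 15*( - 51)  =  - 765 = - 3^2*5^1*17^1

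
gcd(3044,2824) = 4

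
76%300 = 76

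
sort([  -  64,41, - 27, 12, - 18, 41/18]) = [ - 64, - 27 , - 18, 41/18,12, 41] 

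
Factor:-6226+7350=2^2 * 281^1 = 1124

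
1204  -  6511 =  - 5307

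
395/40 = 79/8 =9.88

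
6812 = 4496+2316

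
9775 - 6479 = 3296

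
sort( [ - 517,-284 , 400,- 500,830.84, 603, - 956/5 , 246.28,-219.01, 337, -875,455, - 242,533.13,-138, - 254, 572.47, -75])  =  [-875,-517, - 500,-284, - 254, - 242, - 219.01, - 956/5,-138,-75, 246.28,337, 400, 455, 533.13, 572.47,603, 830.84 ] 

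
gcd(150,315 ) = 15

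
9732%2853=1173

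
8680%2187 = 2119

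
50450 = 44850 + 5600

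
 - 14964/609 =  - 172/7 = -24.57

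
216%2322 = 216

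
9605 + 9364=18969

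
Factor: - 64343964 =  - 2^2*3^1 * 5361997^1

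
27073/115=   235 + 48/115 = 235.42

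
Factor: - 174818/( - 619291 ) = 2^1 * 7^1*421^( - 1)*1471^(-1)* 12487^1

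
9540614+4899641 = 14440255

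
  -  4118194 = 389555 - 4507749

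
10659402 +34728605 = 45388007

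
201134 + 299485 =500619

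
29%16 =13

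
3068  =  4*767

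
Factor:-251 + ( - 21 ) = -2^4*17^1=- 272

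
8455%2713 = 316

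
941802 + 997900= 1939702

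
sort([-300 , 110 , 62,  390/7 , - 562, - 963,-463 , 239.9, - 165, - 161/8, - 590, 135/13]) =[ - 963, - 590, - 562,  -  463, - 300, - 165, - 161/8, 135/13,390/7,62, 110,239.9 ] 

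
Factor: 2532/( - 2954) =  - 6/7 = -  2^1*3^1*7^( - 1 )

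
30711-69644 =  - 38933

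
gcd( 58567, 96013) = 1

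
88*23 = 2024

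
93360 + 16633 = 109993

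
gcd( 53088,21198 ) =6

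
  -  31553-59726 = - 91279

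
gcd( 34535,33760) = 5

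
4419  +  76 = 4495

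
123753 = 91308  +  32445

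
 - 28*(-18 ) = 504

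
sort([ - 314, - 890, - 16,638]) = [-890, - 314, - 16,638]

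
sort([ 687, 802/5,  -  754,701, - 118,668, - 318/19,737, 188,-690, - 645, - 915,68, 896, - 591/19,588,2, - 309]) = [ - 915 ,  -  754, - 690, - 645, - 309, - 118, - 591/19,  -  318/19,2, 68, 802/5,188,588,668,  687, 701, 737, 896]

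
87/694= 87/694 = 0.13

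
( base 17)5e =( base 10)99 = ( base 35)2t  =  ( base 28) 3f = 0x63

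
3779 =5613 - 1834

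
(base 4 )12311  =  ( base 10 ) 437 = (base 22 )jj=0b110110101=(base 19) 140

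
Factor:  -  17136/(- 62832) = 3/11 = 3^1*  11^( - 1)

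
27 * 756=20412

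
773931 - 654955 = 118976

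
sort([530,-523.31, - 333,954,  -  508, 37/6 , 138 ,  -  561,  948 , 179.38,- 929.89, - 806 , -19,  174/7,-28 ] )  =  [ - 929.89,-806,  -  561,  -  523.31, - 508,-333,  -  28 ,-19 , 37/6, 174/7 , 138 , 179.38,530,948 , 954] 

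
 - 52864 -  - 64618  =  11754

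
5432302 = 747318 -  - 4684984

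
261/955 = 261/955  =  0.27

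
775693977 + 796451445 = 1572145422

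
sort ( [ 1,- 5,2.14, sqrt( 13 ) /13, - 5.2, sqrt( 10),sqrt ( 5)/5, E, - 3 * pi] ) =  [ - 3 * pi,  -  5.2,-5 , sqrt( 13 ) /13, sqrt( 5)/5,1,2.14,  E, sqrt( 10)]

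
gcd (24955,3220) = 805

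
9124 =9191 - 67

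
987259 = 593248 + 394011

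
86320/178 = 43160/89 = 484.94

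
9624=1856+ 7768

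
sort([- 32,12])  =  [ - 32, 12] 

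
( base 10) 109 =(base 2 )1101101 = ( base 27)41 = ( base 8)155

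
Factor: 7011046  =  2^1*7^1*149^1*3361^1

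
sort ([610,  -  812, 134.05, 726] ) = [-812 , 134.05, 610, 726] 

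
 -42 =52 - 94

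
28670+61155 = 89825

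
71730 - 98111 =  - 26381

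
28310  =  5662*5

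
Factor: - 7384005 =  - 3^2*5^1*164089^1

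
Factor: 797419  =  7^1*17^1*6701^1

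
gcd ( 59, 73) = 1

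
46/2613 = 46/2613 = 0.02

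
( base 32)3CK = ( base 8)6624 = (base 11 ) 2680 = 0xd94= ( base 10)3476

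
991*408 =404328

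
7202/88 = 81  +  37/44  =  81.84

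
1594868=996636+598232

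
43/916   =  43/916 = 0.05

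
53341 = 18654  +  34687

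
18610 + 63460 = 82070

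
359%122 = 115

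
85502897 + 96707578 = 182210475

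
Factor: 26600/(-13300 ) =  -2^1 = -2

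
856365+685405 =1541770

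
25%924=25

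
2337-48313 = -45976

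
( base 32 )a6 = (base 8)506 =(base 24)DE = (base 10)326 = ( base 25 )d1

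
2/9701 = 2/9701 = 0.00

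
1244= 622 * 2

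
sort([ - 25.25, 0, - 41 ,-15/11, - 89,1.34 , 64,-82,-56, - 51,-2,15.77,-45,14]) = [-89, - 82,  -  56,-51, - 45, - 41,-25.25,  -  2, - 15/11,  0,1.34,14,  15.77, 64]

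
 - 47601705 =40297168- 87898873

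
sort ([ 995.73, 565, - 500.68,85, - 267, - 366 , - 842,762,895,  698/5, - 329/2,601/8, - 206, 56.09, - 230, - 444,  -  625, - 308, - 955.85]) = [ - 955.85,-842, -625, - 500.68, - 444,-366,-308,-267, - 230, - 206, - 329/2,56.09, 601/8,85,698/5, 565,  762, 895,  995.73]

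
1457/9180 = 1457/9180 = 0.16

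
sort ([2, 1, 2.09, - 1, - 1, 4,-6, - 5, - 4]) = [ - 6,  -  5, - 4, - 1, - 1, 1, 2,2.09,4 ]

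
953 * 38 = 36214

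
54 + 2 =56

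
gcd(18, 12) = 6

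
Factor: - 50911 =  - 7^2*1039^1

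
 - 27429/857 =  - 27429/857  =  - 32.01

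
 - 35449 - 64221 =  - 99670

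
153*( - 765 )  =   - 117045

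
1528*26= 39728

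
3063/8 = 382 + 7/8 =382.88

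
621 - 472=149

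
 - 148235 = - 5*29647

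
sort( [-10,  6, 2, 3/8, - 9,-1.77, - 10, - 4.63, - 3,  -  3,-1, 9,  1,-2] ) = [ - 10,  -  10 ,-9,-4.63, - 3, - 3 ,  -  2, - 1.77, -1,3/8, 1,  2,6,  9 ] 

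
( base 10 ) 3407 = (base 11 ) 2618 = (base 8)6517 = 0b110101001111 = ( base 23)6A3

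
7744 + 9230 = 16974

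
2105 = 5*421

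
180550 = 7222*25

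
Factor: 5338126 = 2^1*19^1*140477^1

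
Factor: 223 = 223^1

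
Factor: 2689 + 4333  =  7022 = 2^1 *3511^1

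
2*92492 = 184984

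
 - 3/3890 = -1 + 3887/3890 = - 0.00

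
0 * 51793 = 0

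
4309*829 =3572161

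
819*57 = 46683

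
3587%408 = 323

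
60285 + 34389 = 94674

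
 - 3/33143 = - 3/33143 = - 0.00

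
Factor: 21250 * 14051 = 2^1 * 5^4 * 17^1*14051^1=298583750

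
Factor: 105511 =7^1* 15073^1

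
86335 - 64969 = 21366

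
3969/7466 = 3969/7466 = 0.53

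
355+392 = 747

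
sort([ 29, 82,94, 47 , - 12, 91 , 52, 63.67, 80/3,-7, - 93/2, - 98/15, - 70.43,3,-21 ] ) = [  -  70.43, - 93/2, - 21, - 12, - 7, - 98/15, 3,80/3, 29,  47, 52, 63.67,82, 91,94]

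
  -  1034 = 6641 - 7675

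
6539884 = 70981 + 6468903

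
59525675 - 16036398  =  43489277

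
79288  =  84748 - 5460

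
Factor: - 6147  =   - 3^2*683^1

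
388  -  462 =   -  74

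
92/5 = 92/5 = 18.40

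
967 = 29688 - 28721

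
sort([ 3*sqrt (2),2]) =[ 2,3*sqrt( 2 )]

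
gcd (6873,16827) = 237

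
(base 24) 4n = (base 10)119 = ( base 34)3H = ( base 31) 3q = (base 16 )77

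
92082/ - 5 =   -  18417 + 3/5 = - 18416.40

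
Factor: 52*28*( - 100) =  -  145600=- 2^6*5^2*7^1*13^1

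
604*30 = 18120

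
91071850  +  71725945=162797795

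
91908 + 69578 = 161486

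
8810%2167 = 142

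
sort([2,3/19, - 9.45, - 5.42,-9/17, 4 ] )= [ - 9.45,-5.42, - 9/17,3/19, 2,4]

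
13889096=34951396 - 21062300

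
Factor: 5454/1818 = 3^1 = 3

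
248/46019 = 248/46019 = 0.01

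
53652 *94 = 5043288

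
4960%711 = 694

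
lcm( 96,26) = 1248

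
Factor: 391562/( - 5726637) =- 2^1*3^( - 2 )*7^( - 1) *17^( - 1)*5347^(-1)*195781^1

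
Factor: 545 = 5^1*109^1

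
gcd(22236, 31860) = 12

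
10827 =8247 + 2580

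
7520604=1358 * 5538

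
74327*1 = 74327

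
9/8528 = 9/8528 = 0.00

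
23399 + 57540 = 80939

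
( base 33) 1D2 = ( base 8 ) 2760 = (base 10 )1520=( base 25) 2AK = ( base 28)1Q8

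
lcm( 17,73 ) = 1241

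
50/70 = 5/7 = 0.71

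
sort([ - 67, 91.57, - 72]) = [ - 72, - 67,91.57]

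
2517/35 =71 + 32/35 = 71.91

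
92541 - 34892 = 57649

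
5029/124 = 5029/124 = 40.56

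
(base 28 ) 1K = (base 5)143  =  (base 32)1G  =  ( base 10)48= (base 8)60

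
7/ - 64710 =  -1 + 64703/64710 = - 0.00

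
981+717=1698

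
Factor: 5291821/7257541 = 643^(-1 ) * 11287^ ( - 1)  *  5291821^1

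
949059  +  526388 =1475447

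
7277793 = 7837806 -560013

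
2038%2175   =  2038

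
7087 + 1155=8242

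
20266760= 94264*215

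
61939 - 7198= 54741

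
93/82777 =93/82777 = 0.00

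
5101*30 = 153030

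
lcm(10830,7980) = 151620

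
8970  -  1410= 7560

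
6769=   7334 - 565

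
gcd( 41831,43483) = 59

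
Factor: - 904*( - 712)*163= 104914624 = 2^6*89^1*113^1 * 163^1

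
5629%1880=1869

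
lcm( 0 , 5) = 0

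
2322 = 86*27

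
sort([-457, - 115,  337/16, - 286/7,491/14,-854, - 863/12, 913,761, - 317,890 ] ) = [- 854,-457, - 317, - 115,-863/12, - 286/7,337/16,  491/14, 761,890,913 ]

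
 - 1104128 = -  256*4313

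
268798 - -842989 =1111787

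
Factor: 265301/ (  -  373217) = -13^( - 1)*19^( - 1) *359^1*739^1*1511^(  -  1) 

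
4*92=368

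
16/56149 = 16/56149 = 0.00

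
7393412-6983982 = 409430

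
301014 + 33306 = 334320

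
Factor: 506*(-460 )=-2^3 *5^1 * 11^1*23^2=   -232760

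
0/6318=0 = 0.00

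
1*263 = 263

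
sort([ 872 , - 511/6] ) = [ - 511/6,  872 ] 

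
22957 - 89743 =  - 66786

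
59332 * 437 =25928084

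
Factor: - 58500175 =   -  5^2*2340007^1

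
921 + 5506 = 6427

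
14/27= 14/27  =  0.52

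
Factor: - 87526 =  -  2^1*107^1*409^1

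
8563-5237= 3326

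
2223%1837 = 386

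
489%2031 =489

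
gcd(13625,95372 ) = 1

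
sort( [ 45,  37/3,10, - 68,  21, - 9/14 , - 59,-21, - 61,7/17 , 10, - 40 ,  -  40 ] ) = [ - 68, -61,-59, - 40,- 40, - 21, -9/14,7/17 , 10, 10,37/3,21,45 ]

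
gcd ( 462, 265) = 1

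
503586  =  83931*6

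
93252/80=1165 + 13/20 =1165.65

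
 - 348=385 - 733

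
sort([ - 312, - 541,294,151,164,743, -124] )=[ - 541,-312,-124,151, 164,294,  743]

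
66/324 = 11/54 = 0.20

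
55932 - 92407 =  -  36475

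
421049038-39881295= 381167743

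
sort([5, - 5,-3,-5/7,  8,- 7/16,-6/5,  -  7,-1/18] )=[ - 7,-5, - 3,- 6/5, - 5/7 ,- 7/16,-1/18,5,  8 ] 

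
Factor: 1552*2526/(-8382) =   -  653392/1397 = -  2^4 *11^( - 1)*97^1*127^( - 1)*421^1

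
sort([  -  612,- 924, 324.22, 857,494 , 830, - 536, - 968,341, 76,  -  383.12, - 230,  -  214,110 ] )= [-968, - 924,-612, - 536, - 383.12 , - 230,- 214, 76, 110, 324.22, 341,494,830,857 ]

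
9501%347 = 132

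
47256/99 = 477 + 1/3  =  477.33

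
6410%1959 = 533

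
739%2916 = 739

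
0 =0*9064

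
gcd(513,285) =57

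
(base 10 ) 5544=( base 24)9F0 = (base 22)ba0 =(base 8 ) 12650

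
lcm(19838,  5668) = 39676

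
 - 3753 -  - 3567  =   - 186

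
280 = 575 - 295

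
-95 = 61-156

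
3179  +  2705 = 5884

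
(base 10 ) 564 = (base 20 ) 184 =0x234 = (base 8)1064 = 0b1000110100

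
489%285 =204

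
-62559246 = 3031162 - 65590408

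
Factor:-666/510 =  - 3^1*5^( - 1)*17^(- 1 )*37^1 = - 111/85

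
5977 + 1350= 7327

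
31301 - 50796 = - 19495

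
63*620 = 39060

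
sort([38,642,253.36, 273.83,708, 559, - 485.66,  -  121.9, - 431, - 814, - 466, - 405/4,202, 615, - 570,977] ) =[ - 814, - 570, - 485.66 ,  -  466, - 431,-121.9, - 405/4,38,202,253.36, 273.83,559, 615,642,708,977 ] 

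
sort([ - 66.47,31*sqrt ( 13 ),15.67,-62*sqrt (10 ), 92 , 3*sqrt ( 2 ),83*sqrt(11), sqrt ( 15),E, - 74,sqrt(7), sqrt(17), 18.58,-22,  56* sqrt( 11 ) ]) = [-62 * sqrt( 10),-74, - 66.47, - 22,sqrt(7 ),E,sqrt(15),sqrt(17 ), 3*sqrt(2), 15.67,18.58,92, 31*sqrt( 13),56*sqrt( 11 ),83*sqrt(11) ]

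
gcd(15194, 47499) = 71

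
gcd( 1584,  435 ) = 3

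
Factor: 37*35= 5^1*7^1*37^1 = 1295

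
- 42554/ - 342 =124 + 73/171 = 124.43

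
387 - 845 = - 458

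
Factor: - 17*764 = -12988 = -2^2 * 17^1*191^1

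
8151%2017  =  83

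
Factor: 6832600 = 2^3*5^2*127^1*269^1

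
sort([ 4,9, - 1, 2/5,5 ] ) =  [  -  1,2/5,  4,5,9] 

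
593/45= 593/45= 13.18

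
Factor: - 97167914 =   -  2^1*401^1*121157^1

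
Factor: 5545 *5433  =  3^1*5^1*1109^1 * 1811^1 = 30125985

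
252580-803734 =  - 551154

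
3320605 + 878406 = 4199011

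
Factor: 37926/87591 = 2^1*3^1*7^1*97^( - 1 ) = 42/97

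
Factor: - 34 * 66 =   -  2244 = - 2^2*3^1*11^1 * 17^1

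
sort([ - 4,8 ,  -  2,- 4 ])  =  [ - 4, - 4,  -  2, 8]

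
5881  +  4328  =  10209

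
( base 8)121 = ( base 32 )2h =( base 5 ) 311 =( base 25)36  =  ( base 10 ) 81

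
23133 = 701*33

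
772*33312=25716864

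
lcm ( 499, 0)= 0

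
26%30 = 26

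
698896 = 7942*88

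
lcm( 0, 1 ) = 0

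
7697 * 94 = 723518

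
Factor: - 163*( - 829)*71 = 71^1*163^1*829^1 = 9594017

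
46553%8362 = 4743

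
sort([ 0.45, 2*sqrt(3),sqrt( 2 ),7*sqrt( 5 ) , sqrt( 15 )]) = [ 0.45,  sqrt( 2), 2*sqrt( 3), sqrt(15 ),  7*sqrt( 5) ]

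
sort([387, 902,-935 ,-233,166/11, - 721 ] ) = [  -  935, - 721, - 233, 166/11, 387, 902 ] 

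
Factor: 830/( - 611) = - 2^1*5^1*13^(  -  1 )*47^( - 1)*83^1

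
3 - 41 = -38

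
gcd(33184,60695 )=61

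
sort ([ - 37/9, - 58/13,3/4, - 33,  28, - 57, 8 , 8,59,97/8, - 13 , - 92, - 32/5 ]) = [ - 92, - 57, - 33, - 13, - 32/5, - 58/13,-37/9, 3/4, 8, 8, 97/8,  28, 59]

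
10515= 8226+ 2289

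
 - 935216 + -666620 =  - 1601836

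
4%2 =0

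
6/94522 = 3/47261 = 0.00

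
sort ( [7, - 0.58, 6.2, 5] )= [ - 0.58, 5,6.2,7 ] 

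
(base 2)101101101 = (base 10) 365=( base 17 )148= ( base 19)104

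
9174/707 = 12+690/707  =  12.98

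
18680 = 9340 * 2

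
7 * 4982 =34874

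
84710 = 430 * 197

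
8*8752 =70016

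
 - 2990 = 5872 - 8862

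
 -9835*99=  - 973665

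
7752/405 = 2584/135 = 19.14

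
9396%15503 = 9396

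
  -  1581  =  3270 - 4851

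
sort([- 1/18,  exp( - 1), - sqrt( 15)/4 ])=[- sqrt(15 ) /4 , - 1/18, exp( - 1) ] 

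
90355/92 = 90355/92 =982.12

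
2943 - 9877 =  - 6934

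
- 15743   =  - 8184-7559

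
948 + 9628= 10576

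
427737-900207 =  - 472470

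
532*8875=4721500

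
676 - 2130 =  - 1454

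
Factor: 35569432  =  2^3 * 37^1 * 120167^1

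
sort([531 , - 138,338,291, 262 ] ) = [-138,262, 291, 338, 531 ] 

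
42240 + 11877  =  54117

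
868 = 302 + 566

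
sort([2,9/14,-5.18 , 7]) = [ - 5.18, 9/14, 2,7]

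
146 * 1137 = 166002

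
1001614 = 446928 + 554686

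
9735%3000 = 735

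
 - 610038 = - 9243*66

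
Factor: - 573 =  - 3^1*191^1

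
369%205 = 164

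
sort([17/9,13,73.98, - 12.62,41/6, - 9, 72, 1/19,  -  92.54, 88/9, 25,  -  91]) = [  -  92.54, -91, - 12.62, - 9, 1/19, 17/9,  41/6, 88/9, 13, 25, 72, 73.98 ]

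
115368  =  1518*76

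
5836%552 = 316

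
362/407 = 362/407=0.89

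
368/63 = 5 + 53/63  =  5.84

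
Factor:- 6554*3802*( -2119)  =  2^2*13^1*29^1*113^1*163^1*1901^1 = 52801894652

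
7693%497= 238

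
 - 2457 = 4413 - 6870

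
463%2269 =463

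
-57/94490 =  - 57/94490 = -0.00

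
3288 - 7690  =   - 4402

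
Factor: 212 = 2^2 * 53^1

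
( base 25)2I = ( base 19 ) 3b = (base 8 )104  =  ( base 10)68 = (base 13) 53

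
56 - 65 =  - 9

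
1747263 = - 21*( -83203) 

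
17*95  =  1615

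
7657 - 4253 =3404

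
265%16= 9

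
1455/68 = 21 + 27/68 = 21.40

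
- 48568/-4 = 12142/1=12142.00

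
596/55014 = 298/27507 = 0.01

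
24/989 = 24/989 = 0.02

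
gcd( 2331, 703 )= 37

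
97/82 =1 + 15/82 = 1.18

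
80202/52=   1542 + 9/26 = 1542.35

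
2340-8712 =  - 6372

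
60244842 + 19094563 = 79339405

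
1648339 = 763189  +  885150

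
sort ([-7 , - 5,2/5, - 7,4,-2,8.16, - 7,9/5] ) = [-7, - 7, - 7 , - 5, - 2,  2/5, 9/5 , 4,  8.16]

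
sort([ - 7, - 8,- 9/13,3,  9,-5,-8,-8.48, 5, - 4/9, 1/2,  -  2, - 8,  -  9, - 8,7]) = [ - 9, - 8.48,-8, - 8, - 8, - 8, - 7,-5, - 2, - 9/13 , - 4/9,1/2,  3,  5, 7, 9]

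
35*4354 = 152390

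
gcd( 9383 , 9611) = 1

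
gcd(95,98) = 1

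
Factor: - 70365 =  - 3^1*5^1*4691^1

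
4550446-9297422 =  - 4746976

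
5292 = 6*882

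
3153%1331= 491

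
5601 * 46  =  257646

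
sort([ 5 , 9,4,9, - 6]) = [-6,4,5,9,9] 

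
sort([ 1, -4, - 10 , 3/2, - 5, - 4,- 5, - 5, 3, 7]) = [-10,-5, - 5 , - 5, - 4,-4,  1, 3/2,3, 7 ]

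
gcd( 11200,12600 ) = 1400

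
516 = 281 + 235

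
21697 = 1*21697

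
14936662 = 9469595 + 5467067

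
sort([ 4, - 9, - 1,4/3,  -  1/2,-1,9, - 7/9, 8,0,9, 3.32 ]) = [  -  9, - 1, - 1  , - 7/9, - 1/2,0,4/3,3.32,4, 8,9,  9] 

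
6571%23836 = 6571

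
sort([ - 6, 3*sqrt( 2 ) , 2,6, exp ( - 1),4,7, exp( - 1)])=[ - 6,  exp( -1 ), exp(-1), 2, 4,3*sqrt( 2),6, 7 ]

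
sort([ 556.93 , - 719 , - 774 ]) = [ - 774 , - 719 , 556.93 ]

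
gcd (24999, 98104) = 1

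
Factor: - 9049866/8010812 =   -  2^( - 1)*3^1*7^1 * 43^1 * 1237^ ( - 1)*1619^( - 1)*  5011^1=-4524933/4005406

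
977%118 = 33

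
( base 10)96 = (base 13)75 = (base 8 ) 140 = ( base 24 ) 40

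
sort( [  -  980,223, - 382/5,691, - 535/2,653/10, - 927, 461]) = [ - 980, -927, - 535/2, - 382/5, 653/10,223,461, 691 ]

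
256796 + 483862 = 740658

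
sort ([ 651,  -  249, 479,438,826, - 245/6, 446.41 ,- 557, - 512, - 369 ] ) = [- 557,-512 ,- 369, - 249, - 245/6, 438, 446.41, 479,651,826 ]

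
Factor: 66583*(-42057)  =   - 3^2*11^1 * 4673^1*6053^1  =  - 2800281231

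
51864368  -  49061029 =2803339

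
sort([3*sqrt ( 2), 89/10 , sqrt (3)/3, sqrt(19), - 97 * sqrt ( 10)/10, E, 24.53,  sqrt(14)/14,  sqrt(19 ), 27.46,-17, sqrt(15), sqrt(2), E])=[-97 * sqrt(10)/10, - 17,sqrt(14)/14, sqrt (3) /3, sqrt (2) , E , E,sqrt( 15), 3 *sqrt( 2), sqrt(19),  sqrt( 19), 89/10, 24.53, 27.46 ] 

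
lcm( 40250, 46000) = 322000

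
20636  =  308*67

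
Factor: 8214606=2^1*3^2*456367^1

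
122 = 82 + 40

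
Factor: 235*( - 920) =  - 216200 =- 2^3*5^2* 23^1*47^1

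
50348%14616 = 6500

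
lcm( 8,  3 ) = 24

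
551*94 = 51794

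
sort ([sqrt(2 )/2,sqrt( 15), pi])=[sqrt( 2)/2,pi,sqrt( 15 ) ]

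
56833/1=56833 = 56833.00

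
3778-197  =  3581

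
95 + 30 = 125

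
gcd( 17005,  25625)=5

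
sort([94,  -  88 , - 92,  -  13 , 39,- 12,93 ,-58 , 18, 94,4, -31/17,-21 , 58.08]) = [ - 92,-88 , - 58,- 21, -13, - 12, - 31/17,4 , 18,39, 58.08 , 93,94,94]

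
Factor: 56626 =2^1*23^1*1231^1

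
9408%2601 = 1605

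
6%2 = 0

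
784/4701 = 784/4701 = 0.17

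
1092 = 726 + 366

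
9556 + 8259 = 17815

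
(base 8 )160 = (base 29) 3p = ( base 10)112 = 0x70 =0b1110000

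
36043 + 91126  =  127169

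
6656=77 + 6579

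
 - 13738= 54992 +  - 68730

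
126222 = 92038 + 34184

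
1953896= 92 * 21238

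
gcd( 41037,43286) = 1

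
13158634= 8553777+4604857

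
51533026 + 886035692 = 937568718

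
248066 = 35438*7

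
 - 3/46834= - 1 + 46831/46834 = - 0.00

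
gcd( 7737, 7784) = 1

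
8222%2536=614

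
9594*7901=75802194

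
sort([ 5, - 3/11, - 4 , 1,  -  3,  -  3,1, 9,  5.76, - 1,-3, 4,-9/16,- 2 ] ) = [-4, - 3,-3 ,- 3, - 2, - 1,-9/16,  -  3/11, 1, 1, 4 , 5,5.76 , 9]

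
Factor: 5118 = 2^1*3^1*853^1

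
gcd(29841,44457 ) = 609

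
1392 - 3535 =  - 2143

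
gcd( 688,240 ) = 16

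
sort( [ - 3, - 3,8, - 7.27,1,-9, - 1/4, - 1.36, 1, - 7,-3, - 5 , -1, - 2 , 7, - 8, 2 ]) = [-9  ,- 8, - 7.27, - 7, - 5, - 3, - 3,- 3 , - 2, - 1.36,-1, - 1/4,1,1, 2,7, 8] 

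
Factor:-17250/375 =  - 46  =  -2^1*23^1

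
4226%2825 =1401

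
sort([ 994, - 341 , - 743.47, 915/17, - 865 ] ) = [ - 865, - 743.47, - 341, 915/17,  994]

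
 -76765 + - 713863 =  - 790628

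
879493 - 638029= 241464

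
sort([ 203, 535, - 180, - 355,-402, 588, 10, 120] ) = [-402, -355, - 180, 10, 120, 203, 535,  588] 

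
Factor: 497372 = 2^2 * 124343^1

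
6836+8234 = 15070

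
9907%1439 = 1273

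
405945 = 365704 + 40241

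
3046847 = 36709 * 83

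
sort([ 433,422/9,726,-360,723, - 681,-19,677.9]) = [ - 681, - 360, - 19,422/9,433, 677.9,723, 726]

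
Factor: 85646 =2^1*11^1*17^1*229^1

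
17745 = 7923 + 9822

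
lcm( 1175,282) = 7050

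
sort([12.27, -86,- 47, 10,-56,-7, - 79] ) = [ - 86, - 79, - 56,-47,-7,10, 12.27] 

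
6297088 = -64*( - 98392 ) 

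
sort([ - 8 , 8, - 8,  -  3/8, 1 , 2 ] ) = [ - 8  , - 8,- 3/8 , 1,2,8]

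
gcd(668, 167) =167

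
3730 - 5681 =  - 1951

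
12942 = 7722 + 5220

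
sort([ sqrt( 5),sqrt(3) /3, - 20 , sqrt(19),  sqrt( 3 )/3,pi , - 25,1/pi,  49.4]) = [ - 25, - 20, 1/pi, sqrt( 3) /3,sqrt(3 ) /3 , sqrt( 5 )  ,  pi, sqrt (19),49.4]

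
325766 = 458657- 132891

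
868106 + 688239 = 1556345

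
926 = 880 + 46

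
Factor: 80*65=2^4*5^2*13^1= 5200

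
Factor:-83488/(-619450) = 2^4* 5^ ( - 2)*13^( - 1 )*953^( - 1 )*2609^1 = 41744/309725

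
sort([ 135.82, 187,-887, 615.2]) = [-887,135.82, 187, 615.2]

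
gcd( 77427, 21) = 21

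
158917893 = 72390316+86527577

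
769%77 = 76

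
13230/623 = 21+21/89=21.24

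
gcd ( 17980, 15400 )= 20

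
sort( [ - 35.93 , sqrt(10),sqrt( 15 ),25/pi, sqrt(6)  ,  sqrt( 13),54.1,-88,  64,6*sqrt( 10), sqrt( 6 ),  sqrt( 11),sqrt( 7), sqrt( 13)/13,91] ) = [ - 88,- 35.93,sqrt( 13)/13,sqrt(6),sqrt(6 ),sqrt( 7),sqrt ( 10 ),  sqrt( 11),sqrt ( 13),sqrt(15), 25/pi, 6*sqrt(10),54.1 , 64,91 ]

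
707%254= 199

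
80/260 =4/13 =0.31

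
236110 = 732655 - 496545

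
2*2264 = 4528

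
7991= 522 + 7469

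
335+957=1292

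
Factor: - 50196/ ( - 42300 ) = 3^( - 1 )*5^ ( - 2) * 89^1 =89/75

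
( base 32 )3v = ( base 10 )127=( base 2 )1111111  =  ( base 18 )71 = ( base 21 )61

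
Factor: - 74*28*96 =-198912 = - 2^8 *3^1*7^1  *  37^1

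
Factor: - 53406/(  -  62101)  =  2^1*3^3*13^(-1)*17^ (-1)*23^1*43^1*281^( - 1) 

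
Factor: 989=23^1 *43^1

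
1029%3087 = 1029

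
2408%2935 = 2408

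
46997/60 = 46997/60 = 783.28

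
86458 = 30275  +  56183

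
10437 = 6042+4395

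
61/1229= 61/1229 = 0.05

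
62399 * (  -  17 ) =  - 1060783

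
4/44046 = 2/22023 = 0.00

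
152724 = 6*25454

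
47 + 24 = 71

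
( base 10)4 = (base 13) 4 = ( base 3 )11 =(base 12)4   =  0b100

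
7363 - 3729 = 3634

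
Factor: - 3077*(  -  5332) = 2^2*17^1*31^1 *43^1*181^1 = 16406564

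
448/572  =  112/143 = 0.78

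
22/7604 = 11/3802 = 0.00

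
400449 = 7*57207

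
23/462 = 23/462=0.05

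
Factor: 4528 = 2^4 * 283^1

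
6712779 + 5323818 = 12036597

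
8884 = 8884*1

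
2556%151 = 140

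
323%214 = 109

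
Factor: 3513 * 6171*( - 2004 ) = -43444160892  =  - 2^2*3^3*11^2*17^1*167^1 * 1171^1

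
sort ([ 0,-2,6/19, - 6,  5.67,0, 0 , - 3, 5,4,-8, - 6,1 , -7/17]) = [ - 8, - 6, - 6,-3, - 2, - 7/17,0, 0,0, 6/19,1, 4,5, 5.67]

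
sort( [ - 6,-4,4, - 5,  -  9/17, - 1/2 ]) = [ - 6, - 5, - 4, - 9/17,-1/2,4 ]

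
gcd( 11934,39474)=918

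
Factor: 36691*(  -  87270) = - 3202023570 = - 2^1*3^1*5^1*2909^1*36691^1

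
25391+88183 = 113574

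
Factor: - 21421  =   - 31^1*691^1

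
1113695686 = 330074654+783621032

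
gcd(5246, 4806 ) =2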